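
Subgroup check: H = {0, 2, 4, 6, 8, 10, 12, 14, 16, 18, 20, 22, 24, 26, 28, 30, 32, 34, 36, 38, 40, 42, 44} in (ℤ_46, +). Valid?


Subgroup test for H = {0, 2, 4, 6, 8, 10, 12, 14, 16, 18, 20, 22, 24, 26, 28, 30, 32, 34, 36, 38, 40, 42, 44} in (ℤ_46, +):
(1) 0 ∈ H? Yes
(2) Closure: for all a,b ∈ H, (a+b) mod 46 ∈ H? Yes
(3) Inverses: for all a ∈ H, -a mod 46 ∈ H? Yes

Yes, H is a subgroup of ℤ_46


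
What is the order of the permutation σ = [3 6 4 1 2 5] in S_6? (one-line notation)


Cycle decomposition: (1 3 4) (2 6 5)
Cycle lengths: 3, 3
Order = lcm(3, 3) = 3

ord(σ) = 3


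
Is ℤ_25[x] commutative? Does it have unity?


ℤ_25 has zero divisors (5·5 ≡ 0), and these lift to constant zero divisors in ℤ_25[x]; so not an integral domain
Commutative: Yes
Integral domain: No
Has unity: Yes

ℤ_25[x]: Commutative=Yes, Unity=Yes


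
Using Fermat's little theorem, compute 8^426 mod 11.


Fermat's little theorem: if p is prime and gcd(a,p)=1, then a^(p-1) ≡ 1 (mod p)
p = 11 is prime, gcd(8,11) = 1
Reduce exponent: 426 mod 10 = 6
So 8^426 ≡ 8^6 (mod 11)
8^6 mod 11 = 3

8^426 ≡ 3 (mod 11)


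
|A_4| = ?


|A_n| = n!/2 (even permutations)
|A_4| = 4!/2 = 24/2 = 12

|A_4| = 12


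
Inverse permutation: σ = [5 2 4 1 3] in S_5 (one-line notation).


To find σ⁻¹, swap domain and range:
σ(1) = 5 → σ⁻¹(5) = 1
σ(2) = 2 → σ⁻¹(2) = 2
σ(3) = 4 → σ⁻¹(4) = 3
σ(4) = 1 → σ⁻¹(1) = 4
σ(5) = 3 → σ⁻¹(3) = 5

σ⁻¹ = [4 2 5 3 1]


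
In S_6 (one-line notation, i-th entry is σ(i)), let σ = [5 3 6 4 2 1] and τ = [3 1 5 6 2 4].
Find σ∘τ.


σ∘τ: apply τ first, then σ
1 →τ 3 →σ 6
2 →τ 1 →σ 5
3 →τ 5 →σ 2
4 →τ 6 →σ 1
5 →τ 2 →σ 3
6 →τ 4 →σ 4

σ∘τ = [6 5 2 1 3 4]


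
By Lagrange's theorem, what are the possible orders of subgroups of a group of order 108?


Lagrange's theorem: |H| divides |G|
|G| = 108
Divisors of 108: 1, 2, 3, 4, 6, 9, 12, 18, 27, 36, 54, 108

Possible subgroup orders: {1, 2, 3, 4, 6, 9, 12, 18, 27, 36, 54, 108}


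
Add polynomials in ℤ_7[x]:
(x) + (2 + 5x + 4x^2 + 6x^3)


Add coefficients mod 7:
x^0: 0 + 2 = 2 (mod 7)
x^1: 1 + 5 = 6 (mod 7)
x^2: 0 + 4 = 4 (mod 7)
x^3: 0 + 6 = 6 (mod 7)
Result: 2 + 6x + 4x^2 + 6x^3

f + g = 2 + 6x + 4x^2 + 6x^3


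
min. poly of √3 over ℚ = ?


√3 satisfies x² - 3 = 0, irreducible over ℚ since 3 is squarefree

Minimal polynomial: x² - 3


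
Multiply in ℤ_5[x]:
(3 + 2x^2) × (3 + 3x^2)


Expand and collect like terms; reduce coefficients mod 5:
x^0: 3·3 = 9 ≡ 4 (mod 5)
x^1: 3·0 + 0·3 = 0 ≡ 0 (mod 5)
x^2: 3·3 + 0·0 + 2·3 = 15 ≡ 0 (mod 5)
x^3: 0·3 + 2·0 = 0 ≡ 0 (mod 5)
x^4: 2·3 = 6 ≡ 1 (mod 5)
Result: 4 + x^4

f · g = 4 + x^4


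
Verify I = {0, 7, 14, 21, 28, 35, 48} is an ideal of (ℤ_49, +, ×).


Check ideal conditions for I = {0, 7, 14, 21, 28, 35, 48} in ℤ_49:
(1) I is an additive subgroup? No
(2) For r ∈ ℤ_49 and a ∈ I: r·a ∈ I? No  [counterexample: r=2, a=21, r·a mod 49 = 42 ∉ I]

No, I is not an ideal of ℤ_49


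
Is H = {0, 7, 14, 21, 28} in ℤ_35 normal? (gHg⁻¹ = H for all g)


H = {0, 7, 14, 21, 28} in ℤ_35
ℤ_35 is abelian; every subgroup of an abelian group is normal

Yes, normal subgroup


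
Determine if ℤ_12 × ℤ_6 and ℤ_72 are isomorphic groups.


Comparing ℤ_12 × ℤ_6 and ℤ_72:
gcd(12,6) = 6 ≠ 1. Max element order in ℤ_12×ℤ_6 is lcm(12,6) = 12 < 72, so it has no element of order 72

No, ℤ_12 × ℤ_6 ≇ ℤ_72


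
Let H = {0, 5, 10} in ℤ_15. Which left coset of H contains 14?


14 + H = {14 + h (mod 15) : h ∈ H}
14+0=14, 14+5=4, 14+10=9
14 + H = {4, 9, 14} = 4 + H

14 + H = {4, 9, 14}


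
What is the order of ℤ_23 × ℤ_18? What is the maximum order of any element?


|ℤ_23 × ℤ_18| = 23 × 18 = 414
Max element order = lcm(23,18) = 414
Cyclic? Yes (gcd=1)

|ℤ_23×ℤ_18| = 414, max element order = 414


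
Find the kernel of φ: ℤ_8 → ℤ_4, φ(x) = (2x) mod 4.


Kernel = preimage of identity
ker(φ) = {x ∈ ℤ_8 : 2x ≡ 0 (mod 4)}. Since 4 | 8, φ is well-defined. The kernel is the cyclic subgroup ⟨2⟩ of ℤ_8 (order 4), i.e. {0, 2, 4, 6}

ker(φ) = {0, 2, 4, 6}


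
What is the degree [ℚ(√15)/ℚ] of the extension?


√15 has minimal polynomial x² - 15 (irreducible over ℚ since 15 is squarefree)

[ℚ(√15)/ℚ] = 2


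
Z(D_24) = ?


Z(G) = {g ∈ G | gx = xg for all x ∈ G}
For even n, Z(D_n) = {e, r^(n/2)}: the 180° rotation r^12 commutes with every reflection and rotation

Z(D_24) = {e, r^12}


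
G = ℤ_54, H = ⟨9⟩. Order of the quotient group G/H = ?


|⟨9⟩| = n / gcd(9, 54) = 54 / 9 = 6
H is normal (ℤ_54 is abelian).
|G/H| = |G| / |H| = 54 / 6 = 9

|G/H| = 9


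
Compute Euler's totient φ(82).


Factor n: 82 = 2 × 41
φ(n) = n · ∏(1 - 1/p) over distinct primes p | n
φ(82) = 82 · (1 - 1/2) · (1 - 1/41) = 40

φ(82) = 40


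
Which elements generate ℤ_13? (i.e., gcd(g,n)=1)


g generates ℤ_n iff gcd(g,n) = 1
Checking each g ∈ {1,...,12}:
gcd(1,13) = 1
gcd(2,13) = 1
gcd(3,13) = 1
gcd(4,13) = 1
gcd(5,13) = 1
gcd(6,13) = 1
gcd(7,13) = 1
gcd(8,13) = 1
gcd(9,13) = 1
gcd(10,13) = 1
gcd(11,13) = 1
gcd(12,13) = 1
Generators: {1, 2, 3, 4, 5, 6, 7, 8, 9, 10, 11, 12}
Number of generators = φ(13) = 12

Generators of ℤ_13 = {1, 2, 3, 4, 5, 6, 7, 8, 9, 10, 11, 12}


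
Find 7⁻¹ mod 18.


Use the extended Euclidean algorithm to write 1 = 7·s + 18·t; then s mod 18 is the inverse.
Euclidean algorithm:
  7 = 0·18 + 7
  18 = 2·7 + 4
  7 = 1·4 + 3
  4 = 1·3 + 1
  3 = 3·1 + 0
gcd(7,18) = 1
Back-substitution gives: 7·(-5) + 18·(2) = 1
So 7⁻¹ ≡ -5 ≡ 13 (mod 18)
Check: 7 × 13 = 91 ≡ 1 (mod 18) ✓

7⁻¹ ≡ 13 (mod 18)


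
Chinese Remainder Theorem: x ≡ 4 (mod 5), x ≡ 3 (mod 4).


m₁ = 5, m₂ = 4, gcd = 1, so CRT applies. M = m₁·m₂ = 20
Let M₁ = M/m₁ = 4, M₂ = M/m₂ = 5
Find y₁ ≡ M₁⁻¹ (mod m₁): 4⁻¹ ≡ 4 (mod 5)
Find y₂ ≡ M₂⁻¹ (mod m₂): 5⁻¹ ≡ 1 (mod 4)
x = a₁·M₁·y₁ + a₂·M₂·y₂ = 4·4·4 + 3·5·1 = 79
Reduce mod 20: x ≡ 19
Check: 19 mod 5 = 4 ✓, 19 mod 4 = 3 ✓

x ≡ 19 (mod 20)


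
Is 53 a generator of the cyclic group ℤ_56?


g generates ℤ_n iff gcd(g, n) = 1
gcd(53, 56) = 1
Since gcd = 1, 53 is a generator.

Yes, 53 generates ℤ_56


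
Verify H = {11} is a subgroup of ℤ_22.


Subgroup test for H = {11} in (ℤ_22, +):
(1) 0 ∈ H? No
(2) Closure: for all a,b ∈ H, (a+b) mod 22 ∈ H? No  [counterexample: 11 + 11 = 0 ∉ H]
(3) Inverses: for all a ∈ H, -a mod 22 ∈ H? Yes

No, H is not a subgroup of ℤ_22


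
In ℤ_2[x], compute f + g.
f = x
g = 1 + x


Add coefficients mod 2:
x^0: 0 + 1 = 1 (mod 2)
x^1: 1 + 1 = 0 (mod 2)
Result: 1

f + g = 1


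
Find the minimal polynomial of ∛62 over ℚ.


∛62 satisfies x³ - 62 = 0, irreducible over ℚ (no rational root; 62 is not a perfect cube)

Minimal polynomial: x³ - 62


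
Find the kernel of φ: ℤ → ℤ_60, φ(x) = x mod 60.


Kernel = preimage of identity
ker(φ) = {x ∈ ℤ : x ≡ 0 (mod 60)} = 60ℤ = {0, ±60, ±120, ...}

ker(φ) = 60ℤ


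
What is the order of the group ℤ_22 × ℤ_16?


|A × B| = |A| · |B|
|ℤ_22 × ℤ_16| = 22 × 16 = 352

|ℤ_22 × ℤ_16| = 352


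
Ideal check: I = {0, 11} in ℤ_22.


Check ideal conditions for I = {0, 11} in ℤ_22:
(1) I is an additive subgroup? Yes
(2) For r ∈ ℤ_22 and a ∈ I: r·a ∈ I? Yes

Yes, I is an ideal of ℤ_22


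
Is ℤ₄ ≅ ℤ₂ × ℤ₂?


Comparing ℤ₄ and ℤ₂ × ℤ₂:
ℤ₄ has an element of order 4; ℤ₂×ℤ₂ has exponent 2

No, ℤ₄ ≇ ℤ₂ × ℤ₂


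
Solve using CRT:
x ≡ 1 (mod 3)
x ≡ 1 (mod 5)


m₁ = 3, m₂ = 5, gcd = 1, so CRT applies. M = m₁·m₂ = 15
Let M₁ = M/m₁ = 5, M₂ = M/m₂ = 3
Find y₁ ≡ M₁⁻¹ (mod m₁): 5⁻¹ ≡ 2 (mod 3)
Find y₂ ≡ M₂⁻¹ (mod m₂): 3⁻¹ ≡ 2 (mod 5)
x = a₁·M₁·y₁ + a₂·M₂·y₂ = 1·5·2 + 1·3·2 = 16
Reduce mod 15: x ≡ 1
Check: 1 mod 3 = 1 ✓, 1 mod 5 = 1 ✓

x ≡ 1 (mod 15)


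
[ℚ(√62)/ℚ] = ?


√62 has minimal polynomial x² - 62 (irreducible over ℚ since 62 is squarefree)

[ℚ(√62)/ℚ] = 2


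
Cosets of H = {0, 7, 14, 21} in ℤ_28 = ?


H = {0, 7, 14, 21}, |H| = 4
Number of cosets = |G|/|H| = 28/4 = 7
0 + H = {0, 7, 14, 21}
1 + H = {1, 8, 15, 22}
2 + H = {2, 9, 16, 23}
3 + H = {3, 10, 17, 24}
4 + H = {4, 11, 18, 25}
5 + H = {5, 12, 19, 26}
6 + H = {6, 13, 20, 27}

Cosets: 0+H={0,7,14,21}; 1+H={1,8,15,22}; 2+H={2,9,16,23}; 3+H={3,10,17,24}; 4+H={4,11,18,25}; 5+H={5,12,19,26}; 6+H={6,13,20,27}


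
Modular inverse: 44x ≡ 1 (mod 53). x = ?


Use the extended Euclidean algorithm to write 1 = 44·s + 53·t; then s mod 53 is the inverse.
Euclidean algorithm:
  44 = 0·53 + 44
  53 = 1·44 + 9
  44 = 4·9 + 8
  9 = 1·8 + 1
  8 = 8·1 + 0
gcd(44,53) = 1
Back-substitution gives: 44·(-6) + 53·(5) = 1
So 44⁻¹ ≡ -6 ≡ 47 (mod 53)
Check: 44 × 47 = 2068 ≡ 1 (mod 53) ✓

44⁻¹ ≡ 47 (mod 53)


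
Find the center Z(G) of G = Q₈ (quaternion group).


Z(G) = {g ∈ G | gx = xg for all x ∈ G}
In Q₈ = {±1, ±i, ±j, ±k}, only ±1 commute with every element

Z(Q₈ (quaternion group)) = {1, -1}


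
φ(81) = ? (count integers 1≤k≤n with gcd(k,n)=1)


Factor n: 81 = 3^4
φ(n) = n · ∏(1 - 1/p) over distinct primes p | n
φ(81) = 81 · (1 - 1/3) = 54

φ(81) = 54


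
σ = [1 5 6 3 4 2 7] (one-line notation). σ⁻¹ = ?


To find σ⁻¹, swap domain and range:
σ(1) = 1 → σ⁻¹(1) = 1
σ(2) = 5 → σ⁻¹(5) = 2
σ(3) = 6 → σ⁻¹(6) = 3
σ(4) = 3 → σ⁻¹(3) = 4
σ(5) = 4 → σ⁻¹(4) = 5
σ(6) = 2 → σ⁻¹(2) = 6
σ(7) = 7 → σ⁻¹(7) = 7

σ⁻¹ = [1 6 4 5 2 3 7]


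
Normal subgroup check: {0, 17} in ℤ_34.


H = {0, 17} in ℤ_34
ℤ_34 is abelian; every subgroup of an abelian group is normal

Yes, normal subgroup


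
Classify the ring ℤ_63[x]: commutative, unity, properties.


ℤ_63 has zero divisors (3·21 ≡ 0), and these lift to constant zero divisors in ℤ_63[x]; so not an integral domain
Commutative: Yes
Integral domain: No
Has unity: Yes

ℤ_63[x]: Commutative=Yes, Unity=Yes


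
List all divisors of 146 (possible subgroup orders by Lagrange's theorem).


Lagrange's theorem: |H| divides |G|
|G| = 146
Divisors of 146: 1, 2, 73, 146

Possible subgroup orders: {1, 2, 73, 146}


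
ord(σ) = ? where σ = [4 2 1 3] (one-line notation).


Cycle decomposition: (1 4 3)
Cycle lengths: 3
Order = lcm(3) = 3

ord(σ) = 3


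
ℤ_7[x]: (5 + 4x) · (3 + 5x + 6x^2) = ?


Expand and collect like terms; reduce coefficients mod 7:
x^0: 5·3 = 15 ≡ 1 (mod 7)
x^1: 5·5 + 4·3 = 37 ≡ 2 (mod 7)
x^2: 5·6 + 4·5 = 50 ≡ 1 (mod 7)
x^3: 4·6 = 24 ≡ 3 (mod 7)
Result: 1 + 2x + x^2 + 3x^3

f · g = 1 + 2x + x^2 + 3x^3


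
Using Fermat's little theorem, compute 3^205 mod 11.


Fermat's little theorem: if p is prime and gcd(a,p)=1, then a^(p-1) ≡ 1 (mod p)
p = 11 is prime, gcd(3,11) = 1
Reduce exponent: 205 mod 10 = 5
So 3^205 ≡ 3^5 (mod 11)
3^5 mod 11 = 1

3^205 ≡ 1 (mod 11)


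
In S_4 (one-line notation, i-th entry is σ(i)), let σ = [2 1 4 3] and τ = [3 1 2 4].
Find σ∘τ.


σ∘τ: apply τ first, then σ
1 →τ 3 →σ 4
2 →τ 1 →σ 2
3 →τ 2 →σ 1
4 →τ 4 →σ 3

σ∘τ = [4 2 1 3]


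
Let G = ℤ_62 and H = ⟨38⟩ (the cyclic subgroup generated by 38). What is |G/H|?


|⟨38⟩| = n / gcd(38, 62) = 62 / 2 = 31
H is normal (ℤ_62 is abelian).
|G/H| = |G| / |H| = 62 / 31 = 2

|G/H| = 2


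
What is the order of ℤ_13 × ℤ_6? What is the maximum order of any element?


|ℤ_13 × ℤ_6| = 13 × 6 = 78
Max element order = lcm(13,6) = 78
Cyclic? Yes (gcd=1)

|ℤ_13×ℤ_6| = 78, max element order = 78


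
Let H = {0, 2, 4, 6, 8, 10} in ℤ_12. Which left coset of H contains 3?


3 + H = {3 + h (mod 12) : h ∈ H}
3+0=3, 3+2=5, 3+4=7, 3+6=9, 3+8=11, 3+10=1
3 + H = {1, 3, 5, 7, 9, 11} = 1 + H

3 + H = {1, 3, 5, 7, 9, 11}


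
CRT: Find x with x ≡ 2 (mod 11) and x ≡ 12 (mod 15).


m₁ = 11, m₂ = 15, gcd = 1, so CRT applies. M = m₁·m₂ = 165
Let M₁ = M/m₁ = 15, M₂ = M/m₂ = 11
Find y₁ ≡ M₁⁻¹ (mod m₁): 15⁻¹ ≡ 3 (mod 11)
Find y₂ ≡ M₂⁻¹ (mod m₂): 11⁻¹ ≡ 11 (mod 15)
x = a₁·M₁·y₁ + a₂·M₂·y₂ = 2·15·3 + 12·11·11 = 1542
Reduce mod 165: x ≡ 57
Check: 57 mod 11 = 2 ✓, 57 mod 15 = 12 ✓

x ≡ 57 (mod 165)


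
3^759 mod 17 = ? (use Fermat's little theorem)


Fermat's little theorem: if p is prime and gcd(a,p)=1, then a^(p-1) ≡ 1 (mod p)
p = 17 is prime, gcd(3,17) = 1
Reduce exponent: 759 mod 16 = 7
So 3^759 ≡ 3^7 (mod 17)
3^7 mod 17 = 11

3^759 ≡ 11 (mod 17)


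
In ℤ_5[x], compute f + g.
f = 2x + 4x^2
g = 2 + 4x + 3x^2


Add coefficients mod 5:
x^0: 0 + 2 = 2 (mod 5)
x^1: 2 + 4 = 1 (mod 5)
x^2: 4 + 3 = 2 (mod 5)
Result: 2 + x + 2x^2

f + g = 2 + x + 2x^2


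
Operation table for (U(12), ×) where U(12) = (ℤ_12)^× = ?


Elements: {1, 5, 7, 11}
Operation: multiplication mod 12
Entry (a, b) = (a × b) mod 12

Cayley table:
   |  1 |  5 |  7 | 11
 1 |  1 |  5 |  7 | 11
 5 |  5 |  1 | 11 |  7
 7 |  7 | 11 |  1 |  5
11 | 11 |  7 |  5 |  1


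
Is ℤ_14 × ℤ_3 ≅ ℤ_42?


Comparing ℤ_14 × ℤ_3 and ℤ_42:
gcd(14,3) = 1, so ℤ_14 × ℤ_3 ≅ ℤ_42 (CRT)

Yes, ℤ_14 × ℤ_3 ≅ ℤ_42


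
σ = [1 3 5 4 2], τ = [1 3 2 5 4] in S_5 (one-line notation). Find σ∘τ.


σ∘τ: apply τ first, then σ
1 →τ 1 →σ 1
2 →τ 3 →σ 5
3 →τ 2 →σ 3
4 →τ 5 →σ 2
5 →τ 4 →σ 4

σ∘τ = [1 5 3 2 4]


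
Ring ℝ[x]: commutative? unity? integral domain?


Polynomial ring over ℝ (an integral domain) is a commutative integral domain with unity 1
Commutative: Yes
Integral domain: Yes
Has unity: Yes

ℝ[x]: Commutative=Yes, Unity=Yes


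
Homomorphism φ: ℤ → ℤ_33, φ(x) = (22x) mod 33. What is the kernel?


Kernel = preimage of identity
ker(φ) = {x ∈ ℤ : 22x ≡ 0 (mod 33)}. gcd(22,33) = 11, so 22x ≡ 0 (mod 33) ⟺ x ≡ 0 (mod 33/11 = 3). Hence ker(φ) = 3ℤ

ker(φ) = 3ℤ


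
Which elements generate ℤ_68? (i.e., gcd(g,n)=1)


g generates ℤ_n iff gcd(g,n) = 1
Prime factors of 68: 2, 17
Generators are g ∈ {1,...,67} not divisible by any of these primes.
Generators: {1, 3, 5, 7, 9, 11, 13, 15, 19, 21, 23, 25, 27, 29, 31, 33, 35, 37, 39, 41, 43, 45, 47, 49, 53, 55, 57, 59, 61, 63, 65, 67}
Number of generators = φ(68) = 32

Generators of ℤ_68 = {1, 3, 5, 7, 9, 11, 13, 15, 19, 21, 23, 25, 27, 29, 31, 33, 35, 37, 39, 41, 43, 45, 47, 49, 53, 55, 57, 59, 61, 63, 65, 67}


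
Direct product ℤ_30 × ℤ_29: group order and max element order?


|ℤ_30 × ℤ_29| = 30 × 29 = 870
Max element order = lcm(30,29) = 870
Cyclic? Yes (gcd=1)

|ℤ_30×ℤ_29| = 870, max element order = 870


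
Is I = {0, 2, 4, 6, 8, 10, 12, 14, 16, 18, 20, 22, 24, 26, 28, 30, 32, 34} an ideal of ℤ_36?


Check ideal conditions for I = {0, 2, 4, 6, 8, 10, 12, 14, 16, 18, 20, 22, 24, 26, 28, 30, 32, 34} in ℤ_36:
(1) I is an additive subgroup? Yes
(2) For r ∈ ℤ_36 and a ∈ I: r·a ∈ I? Yes

Yes, I is an ideal of ℤ_36


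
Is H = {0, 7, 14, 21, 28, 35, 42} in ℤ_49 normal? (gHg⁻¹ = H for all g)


H = {0, 7, 14, 21, 28, 35, 42} in ℤ_49
ℤ_49 is abelian; every subgroup of an abelian group is normal

Yes, normal subgroup


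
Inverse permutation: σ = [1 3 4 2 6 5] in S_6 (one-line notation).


To find σ⁻¹, swap domain and range:
σ(1) = 1 → σ⁻¹(1) = 1
σ(2) = 3 → σ⁻¹(3) = 2
σ(3) = 4 → σ⁻¹(4) = 3
σ(4) = 2 → σ⁻¹(2) = 4
σ(5) = 6 → σ⁻¹(6) = 5
σ(6) = 5 → σ⁻¹(5) = 6

σ⁻¹ = [1 4 2 3 6 5]


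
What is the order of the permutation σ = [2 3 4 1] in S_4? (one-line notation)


Cycle decomposition: (1 2 3 4)
Cycle lengths: 4
Order = lcm(4) = 4

ord(σ) = 4


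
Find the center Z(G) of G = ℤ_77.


Z(G) = {g ∈ G | gx = xg for all x ∈ G}
ℤ_77 is abelian, so Z(G) = G

Z(ℤ_77) = ℤ_77


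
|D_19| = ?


|D_n| = 2n (n rotations and n reflections)
|D_19| = 2×19 = 38

|D_19| = 38


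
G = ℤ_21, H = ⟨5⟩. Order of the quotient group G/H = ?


|⟨5⟩| = n / gcd(5, 21) = 21 / 1 = 21
H is normal (ℤ_21 is abelian).
|G/H| = |G| / |H| = 21 / 21 = 1

|G/H| = 1


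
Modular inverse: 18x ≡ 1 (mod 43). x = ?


Use the extended Euclidean algorithm to write 1 = 18·s + 43·t; then s mod 43 is the inverse.
Euclidean algorithm:
  18 = 0·43 + 18
  43 = 2·18 + 7
  18 = 2·7 + 4
  7 = 1·4 + 3
  4 = 1·3 + 1
  3 = 3·1 + 0
gcd(18,43) = 1
Back-substitution gives: 18·(12) + 43·(-5) = 1
So 18⁻¹ ≡ 12 ≡ 12 (mod 43)
Check: 18 × 12 = 216 ≡ 1 (mod 43) ✓

18⁻¹ ≡ 12 (mod 43)


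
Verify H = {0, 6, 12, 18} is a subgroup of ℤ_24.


Subgroup test for H = {0, 6, 12, 18} in (ℤ_24, +):
(1) 0 ∈ H? Yes
(2) Closure: for all a,b ∈ H, (a+b) mod 24 ∈ H? Yes
(3) Inverses: for all a ∈ H, -a mod 24 ∈ H? Yes

Yes, H is a subgroup of ℤ_24


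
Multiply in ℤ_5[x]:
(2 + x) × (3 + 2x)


Expand and collect like terms; reduce coefficients mod 5:
x^0: 2·3 = 6 ≡ 1 (mod 5)
x^1: 2·2 + 1·3 = 7 ≡ 2 (mod 5)
x^2: 1·2 = 2 ≡ 2 (mod 5)
Result: 1 + 2x + 2x^2

f · g = 1 + 2x + 2x^2


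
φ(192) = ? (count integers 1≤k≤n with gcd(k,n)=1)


Factor n: 192 = 2^6 × 3
φ(n) = n · ∏(1 - 1/p) over distinct primes p | n
φ(192) = 192 · (1 - 1/2) · (1 - 1/3) = 64

φ(192) = 64


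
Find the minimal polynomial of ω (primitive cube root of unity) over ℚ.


ω satisfies x² + x + 1 = 0 (the cyclotomic polynomial Φ₃)

Minimal polynomial: x² + x + 1


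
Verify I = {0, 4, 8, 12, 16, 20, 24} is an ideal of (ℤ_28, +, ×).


Check ideal conditions for I = {0, 4, 8, 12, 16, 20, 24} in ℤ_28:
(1) I is an additive subgroup? Yes
(2) For r ∈ ℤ_28 and a ∈ I: r·a ∈ I? Yes

Yes, I is an ideal of ℤ_28


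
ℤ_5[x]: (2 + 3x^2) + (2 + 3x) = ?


Add coefficients mod 5:
x^0: 2 + 2 = 4 (mod 5)
x^1: 0 + 3 = 3 (mod 5)
x^2: 3 + 0 = 3 (mod 5)
Result: 4 + 3x + 3x^2

f + g = 4 + 3x + 3x^2


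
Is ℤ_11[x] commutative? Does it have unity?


ℤ_11 is a field (n prime), so ℤ_11[x] is a commutative integral domain with unity
Commutative: Yes
Integral domain: Yes
Has unity: Yes

ℤ_11[x]: Commutative=Yes, Unity=Yes


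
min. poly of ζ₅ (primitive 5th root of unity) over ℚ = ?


ζ₅ is a root of Φ₅(x) = x⁴ + x³ + x² + x + 1, irreducible over ℚ

Minimal polynomial: x⁴ + x³ + x² + x + 1


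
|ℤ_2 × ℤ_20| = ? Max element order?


|ℤ_2 × ℤ_20| = 2 × 20 = 40
Max element order = lcm(2,20) = 20
Cyclic? No (gcd=2)

|ℤ_2×ℤ_20| = 40, max element order = 20


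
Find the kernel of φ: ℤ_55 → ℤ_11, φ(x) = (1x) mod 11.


Kernel = preimage of identity
ker(φ) = {x ∈ ℤ_55 : 1x ≡ 0 (mod 11)}. Since 11 | 55, φ is well-defined. The kernel is the cyclic subgroup ⟨11⟩ of ℤ_55 (order 5), i.e. {0, 11, 22, 33, 44}

ker(φ) = {0, 11, 22, 33, 44}


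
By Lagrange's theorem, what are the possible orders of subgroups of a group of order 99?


Lagrange's theorem: |H| divides |G|
|G| = 99
Divisors of 99: 1, 3, 9, 11, 33, 99

Possible subgroup orders: {1, 3, 9, 11, 33, 99}


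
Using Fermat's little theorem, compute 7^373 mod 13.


Fermat's little theorem: if p is prime and gcd(a,p)=1, then a^(p-1) ≡ 1 (mod p)
p = 13 is prime, gcd(7,13) = 1
Reduce exponent: 373 mod 12 = 1
So 7^373 ≡ 7^1 (mod 13)
7^1 mod 13 = 7

7^373 ≡ 7 (mod 13)


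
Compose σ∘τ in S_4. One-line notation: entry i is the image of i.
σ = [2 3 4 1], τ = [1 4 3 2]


σ∘τ: apply τ first, then σ
1 →τ 1 →σ 2
2 →τ 4 →σ 1
3 →τ 3 →σ 4
4 →τ 2 →σ 3

σ∘τ = [2 1 4 3]


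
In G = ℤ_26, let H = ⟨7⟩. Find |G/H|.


|⟨7⟩| = n / gcd(7, 26) = 26 / 1 = 26
H is normal (ℤ_26 is abelian).
|G/H| = |G| / |H| = 26 / 26 = 1

|G/H| = 1


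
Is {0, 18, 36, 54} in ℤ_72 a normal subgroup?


H = {0, 18, 36, 54} in ℤ_72
ℤ_72 is abelian; every subgroup of an abelian group is normal

Yes, normal subgroup


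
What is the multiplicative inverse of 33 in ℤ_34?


Use the extended Euclidean algorithm to write 1 = 33·s + 34·t; then s mod 34 is the inverse.
Euclidean algorithm:
  33 = 0·34 + 33
  34 = 1·33 + 1
  33 = 33·1 + 0
gcd(33,34) = 1
Back-substitution gives: 33·(-1) + 34·(1) = 1
So 33⁻¹ ≡ -1 ≡ 33 (mod 34)
Check: 33 × 33 = 1089 ≡ 1 (mod 34) ✓

33⁻¹ ≡ 33 (mod 34)


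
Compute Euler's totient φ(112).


Factor n: 112 = 2^4 × 7
φ(n) = n · ∏(1 - 1/p) over distinct primes p | n
φ(112) = 112 · (1 - 1/2) · (1 - 1/7) = 48

φ(112) = 48


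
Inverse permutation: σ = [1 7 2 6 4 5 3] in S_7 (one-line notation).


To find σ⁻¹, swap domain and range:
σ(1) = 1 → σ⁻¹(1) = 1
σ(2) = 7 → σ⁻¹(7) = 2
σ(3) = 2 → σ⁻¹(2) = 3
σ(4) = 6 → σ⁻¹(6) = 4
σ(5) = 4 → σ⁻¹(4) = 5
σ(6) = 5 → σ⁻¹(5) = 6
σ(7) = 3 → σ⁻¹(3) = 7

σ⁻¹ = [1 3 7 5 6 4 2]


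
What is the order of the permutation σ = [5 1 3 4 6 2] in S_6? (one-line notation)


Cycle decomposition: (1 5 6 2)
Cycle lengths: 4
Order = lcm(4) = 4

ord(σ) = 4


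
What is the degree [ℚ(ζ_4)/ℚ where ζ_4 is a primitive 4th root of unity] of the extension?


[ℚ(ζ_n):ℚ] = deg Φ_n(x) = φ(n). Here φ(4) = 2

[ℚ(ζ_4)/ℚ where ζ_4 is a primitive 4th root of unity] = 2


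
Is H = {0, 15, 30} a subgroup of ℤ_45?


Subgroup test for H = {0, 15, 30} in (ℤ_45, +):
(1) 0 ∈ H? Yes
(2) Closure: for all a,b ∈ H, (a+b) mod 45 ∈ H? Yes
(3) Inverses: for all a ∈ H, -a mod 45 ∈ H? Yes

Yes, H is a subgroup of ℤ_45


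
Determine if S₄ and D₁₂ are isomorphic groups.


Comparing S₄ and D₁₂:
S₄ has trivial center; D₁₂ has center {e, r⁶}

No, S₄ ≇ D₁₂


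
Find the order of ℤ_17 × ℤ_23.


|A × B| = |A| · |B|
|ℤ_17 × ℤ_23| = 17 × 23 = 391

|ℤ_17 × ℤ_23| = 391


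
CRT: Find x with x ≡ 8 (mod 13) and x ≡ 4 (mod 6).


m₁ = 13, m₂ = 6, gcd = 1, so CRT applies. M = m₁·m₂ = 78
Let M₁ = M/m₁ = 6, M₂ = M/m₂ = 13
Find y₁ ≡ M₁⁻¹ (mod m₁): 6⁻¹ ≡ 11 (mod 13)
Find y₂ ≡ M₂⁻¹ (mod m₂): 13⁻¹ ≡ 1 (mod 6)
x = a₁·M₁·y₁ + a₂·M₂·y₂ = 8·6·11 + 4·13·1 = 580
Reduce mod 78: x ≡ 34
Check: 34 mod 13 = 8 ✓, 34 mod 6 = 4 ✓

x ≡ 34 (mod 78)


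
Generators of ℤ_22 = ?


g generates ℤ_n iff gcd(g,n) = 1
Prime factors of 22: 2, 11
Generators are g ∈ {1,...,21} not divisible by any of these primes.
Generators: {1, 3, 5, 7, 9, 13, 15, 17, 19, 21}
Number of generators = φ(22) = 10

Generators of ℤ_22 = {1, 3, 5, 7, 9, 13, 15, 17, 19, 21}


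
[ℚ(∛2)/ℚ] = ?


∛2 has minimal polynomial x³ - 2 (irreducible over ℚ since 2 is not a perfect cube)

[ℚ(∛2)/ℚ] = 3


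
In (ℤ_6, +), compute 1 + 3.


Operation: addition mod 6
1 + 3 = (a + b) mod 6 with a = 1, b = 3

1 + 3 = 4


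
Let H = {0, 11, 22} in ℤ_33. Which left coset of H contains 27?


27 + H = {27 + h (mod 33) : h ∈ H}
27+0=27, 27+11=5, 27+22=16
27 + H = {5, 16, 27} = 5 + H

27 + H = {5, 16, 27}


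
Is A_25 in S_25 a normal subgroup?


H = A_25 in S_25
A_25 has index 2 in S_25, and every subgroup of index 2 is normal

Yes, normal subgroup


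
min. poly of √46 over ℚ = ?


√46 satisfies x² - 46 = 0, irreducible over ℚ since 46 is squarefree

Minimal polynomial: x² - 46


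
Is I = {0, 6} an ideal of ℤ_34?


Check ideal conditions for I = {0, 6} in ℤ_34:
(1) I is an additive subgroup? No
(2) For r ∈ ℤ_34 and a ∈ I: r·a ∈ I? No  [counterexample: r=2, a=6, r·a mod 34 = 12 ∉ I]

No, I is not an ideal of ℤ_34


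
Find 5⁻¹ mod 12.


Use the extended Euclidean algorithm to write 1 = 5·s + 12·t; then s mod 12 is the inverse.
Euclidean algorithm:
  5 = 0·12 + 5
  12 = 2·5 + 2
  5 = 2·2 + 1
  2 = 2·1 + 0
gcd(5,12) = 1
Back-substitution gives: 5·(5) + 12·(-2) = 1
So 5⁻¹ ≡ 5 ≡ 5 (mod 12)
Check: 5 × 5 = 25 ≡ 1 (mod 12) ✓

5⁻¹ ≡ 5 (mod 12)


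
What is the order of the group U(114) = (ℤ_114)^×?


U(n) is the group of units mod n; |U(n)| = φ(n)
|U(114)| = φ(114) = 36

|U(114) = (ℤ_114)^×| = 36


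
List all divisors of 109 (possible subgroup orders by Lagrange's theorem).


Lagrange's theorem: |H| divides |G|
|G| = 109
Divisors of 109: 1, 109

Possible subgroup orders: {1, 109}


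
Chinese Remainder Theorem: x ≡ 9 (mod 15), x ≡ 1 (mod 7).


m₁ = 15, m₂ = 7, gcd = 1, so CRT applies. M = m₁·m₂ = 105
Let M₁ = M/m₁ = 7, M₂ = M/m₂ = 15
Find y₁ ≡ M₁⁻¹ (mod m₁): 7⁻¹ ≡ 13 (mod 15)
Find y₂ ≡ M₂⁻¹ (mod m₂): 15⁻¹ ≡ 1 (mod 7)
x = a₁·M₁·y₁ + a₂·M₂·y₂ = 9·7·13 + 1·15·1 = 834
Reduce mod 105: x ≡ 99
Check: 99 mod 15 = 9 ✓, 99 mod 7 = 1 ✓

x ≡ 99 (mod 105)


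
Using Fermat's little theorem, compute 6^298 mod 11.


Fermat's little theorem: if p is prime and gcd(a,p)=1, then a^(p-1) ≡ 1 (mod p)
p = 11 is prime, gcd(6,11) = 1
Reduce exponent: 298 mod 10 = 8
So 6^298 ≡ 6^8 (mod 11)
6^8 mod 11 = 4

6^298 ≡ 4 (mod 11)


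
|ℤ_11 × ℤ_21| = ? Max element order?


|ℤ_11 × ℤ_21| = 11 × 21 = 231
Max element order = lcm(11,21) = 231
Cyclic? Yes (gcd=1)

|ℤ_11×ℤ_21| = 231, max element order = 231


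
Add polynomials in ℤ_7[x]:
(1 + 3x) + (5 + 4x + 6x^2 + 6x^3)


Add coefficients mod 7:
x^0: 1 + 5 = 6 (mod 7)
x^1: 3 + 4 = 0 (mod 7)
x^2: 0 + 6 = 6 (mod 7)
x^3: 0 + 6 = 6 (mod 7)
Result: 6 + 6x^2 + 6x^3

f + g = 6 + 6x^2 + 6x^3


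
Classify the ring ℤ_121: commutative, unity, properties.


ℤ_121 is a commutative ring with unity 1; 121 = 11×11 is composite, so 11·11 ≡ 0 gives zero divisors (not an integral domain)
Commutative: Yes
Integral domain: No
Has unity: Yes

ℤ_121: Commutative=Yes, Unity=Yes


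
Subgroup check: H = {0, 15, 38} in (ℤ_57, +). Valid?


Subgroup test for H = {0, 15, 38} in (ℤ_57, +):
(1) 0 ∈ H? Yes
(2) Closure: for all a,b ∈ H, (a+b) mod 57 ∈ H? No  [counterexample: 15 + 15 = 30 ∉ H]
(3) Inverses: for all a ∈ H, -a mod 57 ∈ H? No

No, H is not a subgroup of ℤ_57


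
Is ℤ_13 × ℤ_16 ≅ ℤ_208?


Comparing ℤ_13 × ℤ_16 and ℤ_208:
gcd(13,16) = 1, so ℤ_13 × ℤ_16 ≅ ℤ_208 (CRT)

Yes, ℤ_13 × ℤ_16 ≅ ℤ_208


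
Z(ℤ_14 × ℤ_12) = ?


Z(G) = {g ∈ G | gx = xg for all x ∈ G}
Direct product of abelian groups is abelian, so Z(G) = G

Z(ℤ_14 × ℤ_12) = ℤ_14 × ℤ_12


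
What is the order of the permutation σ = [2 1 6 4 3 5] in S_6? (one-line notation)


Cycle decomposition: (1 2) (3 6 5)
Cycle lengths: 2, 3
Order = lcm(2, 3) = 6

ord(σ) = 6


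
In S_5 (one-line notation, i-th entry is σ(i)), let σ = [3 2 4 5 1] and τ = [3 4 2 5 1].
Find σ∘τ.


σ∘τ: apply τ first, then σ
1 →τ 3 →σ 4
2 →τ 4 →σ 5
3 →τ 2 →σ 2
4 →τ 5 →σ 1
5 →τ 1 →σ 3

σ∘τ = [4 5 2 1 3]


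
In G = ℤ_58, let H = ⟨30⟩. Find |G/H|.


|⟨30⟩| = n / gcd(30, 58) = 58 / 2 = 29
H is normal (ℤ_58 is abelian).
|G/H| = |G| / |H| = 58 / 29 = 2

|G/H| = 2


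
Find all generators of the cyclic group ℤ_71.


g generates ℤ_n iff gcd(g,n) = 1
Prime factors of 71: 71
Generators are g ∈ {1,...,70} not divisible by any of these primes.
Generators: {1, 2, 3, 4, 5, 6, 7, 8, 9, 10, 11, 12, 13, 14, 15, 16, 17, 18, 19, 20, 21, 22, 23, 24, 25, 26, 27, 28, 29, 30, 31, 32, 33, 34, 35, 36, 37, 38, 39, 40, 41, 42, 43, 44, 45, 46, 47, 48, 49, 50, 51, 52, 53, 54, 55, 56, 57, 58, 59, 60, 61, 62, 63, 64, 65, 66, 67, 68, 69, 70}
Number of generators = φ(71) = 70

Generators of ℤ_71 = {1, 2, 3, 4, 5, 6, 7, 8, 9, 10, 11, 12, 13, 14, 15, 16, 17, 18, 19, 20, 21, 22, 23, 24, 25, 26, 27, 28, 29, 30, 31, 32, 33, 34, 35, 36, 37, 38, 39, 40, 41, 42, 43, 44, 45, 46, 47, 48, 49, 50, 51, 52, 53, 54, 55, 56, 57, 58, 59, 60, 61, 62, 63, 64, 65, 66, 67, 68, 69, 70}


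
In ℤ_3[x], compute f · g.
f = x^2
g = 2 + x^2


Expand and collect like terms; reduce coefficients mod 3:
x^0: 0·2 = 0 ≡ 0 (mod 3)
x^1: 0·0 + 0·2 = 0 ≡ 0 (mod 3)
x^2: 0·1 + 0·0 + 1·2 = 2 ≡ 2 (mod 3)
x^3: 0·1 + 1·0 = 0 ≡ 0 (mod 3)
x^4: 1·1 = 1 ≡ 1 (mod 3)
Result: 2x^2 + x^4

f · g = 2x^2 + x^4


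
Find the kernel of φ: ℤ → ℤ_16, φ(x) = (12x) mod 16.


Kernel = preimage of identity
ker(φ) = {x ∈ ℤ : 12x ≡ 0 (mod 16)}. gcd(12,16) = 4, so 12x ≡ 0 (mod 16) ⟺ x ≡ 0 (mod 16/4 = 4). Hence ker(φ) = 4ℤ

ker(φ) = 4ℤ


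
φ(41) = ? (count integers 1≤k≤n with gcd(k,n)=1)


Factor n: 41 = 41
φ(n) = n · ∏(1 - 1/p) over distinct primes p | n
φ(41) = 41 · (1 - 1/41) = 40

φ(41) = 40


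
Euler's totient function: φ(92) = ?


Factor n: 92 = 2^2 × 23
φ(n) = n · ∏(1 - 1/p) over distinct primes p | n
φ(92) = 92 · (1 - 1/2) · (1 - 1/23) = 44

φ(92) = 44


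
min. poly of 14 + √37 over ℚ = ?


Let α = 14 + √37. Then α - 14 = √37, so (α - 14)² = 37, giving α² - 28α + 159 = 0. Degree 2 and α ∉ ℚ, so this is the minimal polynomial.

Minimal polynomial: x² - 28x + 159


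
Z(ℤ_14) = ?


Z(G) = {g ∈ G | gx = xg for all x ∈ G}
ℤ_14 is abelian, so Z(G) = G

Z(ℤ_14) = ℤ_14


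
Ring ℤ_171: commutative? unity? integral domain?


ℤ_171 is a commutative ring with unity 1; 171 = 3×57 is composite, so 3·57 ≡ 0 gives zero divisors (not an integral domain)
Commutative: Yes
Integral domain: No
Has unity: Yes

ℤ_171: Commutative=Yes, Unity=Yes


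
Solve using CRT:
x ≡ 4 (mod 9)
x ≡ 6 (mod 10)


m₁ = 9, m₂ = 10, gcd = 1, so CRT applies. M = m₁·m₂ = 90
Let M₁ = M/m₁ = 10, M₂ = M/m₂ = 9
Find y₁ ≡ M₁⁻¹ (mod m₁): 10⁻¹ ≡ 1 (mod 9)
Find y₂ ≡ M₂⁻¹ (mod m₂): 9⁻¹ ≡ 9 (mod 10)
x = a₁·M₁·y₁ + a₂·M₂·y₂ = 4·10·1 + 6·9·9 = 526
Reduce mod 90: x ≡ 76
Check: 76 mod 9 = 4 ✓, 76 mod 10 = 6 ✓

x ≡ 76 (mod 90)


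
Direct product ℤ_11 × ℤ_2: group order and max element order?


|ℤ_11 × ℤ_2| = 11 × 2 = 22
Max element order = lcm(11,2) = 22
Cyclic? Yes (gcd=1)

|ℤ_11×ℤ_2| = 22, max element order = 22


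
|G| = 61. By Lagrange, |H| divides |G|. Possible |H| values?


Lagrange's theorem: |H| divides |G|
|G| = 61
Divisors of 61: 1, 61

Possible subgroup orders: {1, 61}


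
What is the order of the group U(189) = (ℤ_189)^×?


U(n) is the group of units mod n; |U(n)| = φ(n)
|U(189)| = φ(189) = 108

|U(189) = (ℤ_189)^×| = 108


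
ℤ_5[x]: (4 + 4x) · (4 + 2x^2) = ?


Expand and collect like terms; reduce coefficients mod 5:
x^0: 4·4 = 16 ≡ 1 (mod 5)
x^1: 4·0 + 4·4 = 16 ≡ 1 (mod 5)
x^2: 4·2 + 4·0 = 8 ≡ 3 (mod 5)
x^3: 4·2 = 8 ≡ 3 (mod 5)
Result: 1 + x + 3x^2 + 3x^3

f · g = 1 + x + 3x^2 + 3x^3


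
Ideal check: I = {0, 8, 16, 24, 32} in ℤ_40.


Check ideal conditions for I = {0, 8, 16, 24, 32} in ℤ_40:
(1) I is an additive subgroup? Yes
(2) For r ∈ ℤ_40 and a ∈ I: r·a ∈ I? Yes

Yes, I is an ideal of ℤ_40


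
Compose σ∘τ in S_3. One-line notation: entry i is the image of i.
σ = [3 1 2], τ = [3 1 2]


σ∘τ: apply τ first, then σ
1 →τ 3 →σ 2
2 →τ 1 →σ 3
3 →τ 2 →σ 1

σ∘τ = [2 3 1]


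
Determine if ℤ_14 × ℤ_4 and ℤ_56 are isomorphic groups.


Comparing ℤ_14 × ℤ_4 and ℤ_56:
gcd(14,4) = 2 ≠ 1. Max element order in ℤ_14×ℤ_4 is lcm(14,4) = 28 < 56, so it has no element of order 56

No, ℤ_14 × ℤ_4 ≇ ℤ_56


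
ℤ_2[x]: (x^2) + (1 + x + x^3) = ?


Add coefficients mod 2:
x^0: 0 + 1 = 1 (mod 2)
x^1: 0 + 1 = 1 (mod 2)
x^2: 1 + 0 = 1 (mod 2)
x^3: 0 + 1 = 1 (mod 2)
Result: 1 + x + x^2 + x^3

f + g = 1 + x + x^2 + x^3


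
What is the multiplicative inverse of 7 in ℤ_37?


Use the extended Euclidean algorithm to write 1 = 7·s + 37·t; then s mod 37 is the inverse.
Euclidean algorithm:
  7 = 0·37 + 7
  37 = 5·7 + 2
  7 = 3·2 + 1
  2 = 2·1 + 0
gcd(7,37) = 1
Back-substitution gives: 7·(16) + 37·(-3) = 1
So 7⁻¹ ≡ 16 ≡ 16 (mod 37)
Check: 7 × 16 = 112 ≡ 1 (mod 37) ✓

7⁻¹ ≡ 16 (mod 37)


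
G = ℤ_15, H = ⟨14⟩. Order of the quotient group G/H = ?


|⟨14⟩| = n / gcd(14, 15) = 15 / 1 = 15
H is normal (ℤ_15 is abelian).
|G/H| = |G| / |H| = 15 / 15 = 1

|G/H| = 1


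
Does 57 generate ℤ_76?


g generates ℤ_n iff gcd(g, n) = 1
gcd(57, 76) = 19
Since gcd = 19 ≠ 1, ⟨57⟩ has order 4 < 76, so 57 is not a generator.

No, 57 does not generate ℤ_76


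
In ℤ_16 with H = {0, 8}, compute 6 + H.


6 + H = {6 + h (mod 16) : h ∈ H}
6+0=6, 6+8=14

6 + H = {6, 14}


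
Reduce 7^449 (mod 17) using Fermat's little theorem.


Fermat's little theorem: if p is prime and gcd(a,p)=1, then a^(p-1) ≡ 1 (mod p)
p = 17 is prime, gcd(7,17) = 1
Reduce exponent: 449 mod 16 = 1
So 7^449 ≡ 7^1 (mod 17)
7^1 mod 17 = 7

7^449 ≡ 7 (mod 17)


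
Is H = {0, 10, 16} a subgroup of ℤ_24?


Subgroup test for H = {0, 10, 16} in (ℤ_24, +):
(1) 0 ∈ H? Yes
(2) Closure: for all a,b ∈ H, (a+b) mod 24 ∈ H? No  [counterexample: 10 + 10 = 20 ∉ H]
(3) Inverses: for all a ∈ H, -a mod 24 ∈ H? No

No, H is not a subgroup of ℤ_24


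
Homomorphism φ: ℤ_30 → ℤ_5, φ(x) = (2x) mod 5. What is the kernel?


Kernel = preimage of identity
ker(φ) = {x ∈ ℤ_30 : 2x ≡ 0 (mod 5)}. Since 5 | 30, φ is well-defined. The kernel is the cyclic subgroup ⟨5⟩ of ℤ_30 (order 6), i.e. {0, 5, 10, 15, 20, 25}

ker(φ) = {0, 5, 10, 15, 20, 25}


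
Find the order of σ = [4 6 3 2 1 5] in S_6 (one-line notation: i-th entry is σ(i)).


Cycle decomposition: (1 4 2 6 5)
Cycle lengths: 5
Order = lcm(5) = 5

ord(σ) = 5


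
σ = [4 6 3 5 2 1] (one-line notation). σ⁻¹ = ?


To find σ⁻¹, swap domain and range:
σ(1) = 4 → σ⁻¹(4) = 1
σ(2) = 6 → σ⁻¹(6) = 2
σ(3) = 3 → σ⁻¹(3) = 3
σ(4) = 5 → σ⁻¹(5) = 4
σ(5) = 2 → σ⁻¹(2) = 5
σ(6) = 1 → σ⁻¹(1) = 6

σ⁻¹ = [6 5 3 1 4 2]


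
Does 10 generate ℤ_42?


g generates ℤ_n iff gcd(g, n) = 1
gcd(10, 42) = 2
Since gcd = 2 ≠ 1, ⟨10⟩ has order 21 < 42, so 10 is not a generator.

No, 10 does not generate ℤ_42


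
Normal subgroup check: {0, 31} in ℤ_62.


H = {0, 31} in ℤ_62
ℤ_62 is abelian; every subgroup of an abelian group is normal

Yes, normal subgroup


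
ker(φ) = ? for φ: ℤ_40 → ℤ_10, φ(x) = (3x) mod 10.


Kernel = preimage of identity
ker(φ) = {x ∈ ℤ_40 : 3x ≡ 0 (mod 10)}. Since 10 | 40, φ is well-defined. The kernel is the cyclic subgroup ⟨10⟩ of ℤ_40 (order 4), i.e. {0, 10, 20, 30}

ker(φ) = {0, 10, 20, 30}


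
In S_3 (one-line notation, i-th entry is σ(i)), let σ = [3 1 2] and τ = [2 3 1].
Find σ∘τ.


σ∘τ: apply τ first, then σ
1 →τ 2 →σ 1
2 →τ 3 →σ 2
3 →τ 1 →σ 3

σ∘τ = [1 2 3]


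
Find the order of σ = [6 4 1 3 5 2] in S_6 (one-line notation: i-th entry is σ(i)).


Cycle decomposition: (1 6 2 4 3)
Cycle lengths: 5
Order = lcm(5) = 5

ord(σ) = 5


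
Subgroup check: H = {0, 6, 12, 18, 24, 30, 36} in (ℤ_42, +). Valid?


Subgroup test for H = {0, 6, 12, 18, 24, 30, 36} in (ℤ_42, +):
(1) 0 ∈ H? Yes
(2) Closure: for all a,b ∈ H, (a+b) mod 42 ∈ H? Yes
(3) Inverses: for all a ∈ H, -a mod 42 ∈ H? Yes

Yes, H is a subgroup of ℤ_42


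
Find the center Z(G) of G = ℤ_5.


Z(G) = {g ∈ G | gx = xg for all x ∈ G}
ℤ_5 is abelian, so Z(G) = G

Z(ℤ_5) = ℤ_5


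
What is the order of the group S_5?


|S_n| = n! (number of permutations of n symbols)
|S_5| = 5! = 120

|S_5| = 120


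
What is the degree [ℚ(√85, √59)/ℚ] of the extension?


[ℚ(√85,√59):ℚ] = [ℚ(√85,√59):ℚ(√85)]·[ℚ(√85):ℚ] = 2·2 = 4

[ℚ(√85, √59)/ℚ] = 4


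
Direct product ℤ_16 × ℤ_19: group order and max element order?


|ℤ_16 × ℤ_19| = 16 × 19 = 304
Max element order = lcm(16,19) = 304
Cyclic? Yes (gcd=1)

|ℤ_16×ℤ_19| = 304, max element order = 304


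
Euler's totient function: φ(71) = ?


Factor n: 71 = 71
φ(n) = n · ∏(1 - 1/p) over distinct primes p | n
φ(71) = 71 · (1 - 1/71) = 70

φ(71) = 70


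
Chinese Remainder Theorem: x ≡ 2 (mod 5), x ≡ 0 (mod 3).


m₁ = 5, m₂ = 3, gcd = 1, so CRT applies. M = m₁·m₂ = 15
Let M₁ = M/m₁ = 3, M₂ = M/m₂ = 5
Find y₁ ≡ M₁⁻¹ (mod m₁): 3⁻¹ ≡ 2 (mod 5)
Find y₂ ≡ M₂⁻¹ (mod m₂): 5⁻¹ ≡ 2 (mod 3)
x = a₁·M₁·y₁ + a₂·M₂·y₂ = 2·3·2 + 0·5·2 = 12
Reduce mod 15: x ≡ 12
Check: 12 mod 5 = 2 ✓, 12 mod 3 = 0 ✓

x ≡ 12 (mod 15)


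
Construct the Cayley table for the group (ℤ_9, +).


Elements: {0, 1, 2, 3, 4, 5, 6, 7, 8}
Operation: addition mod 9
Entry (a, b) = (a + b) mod 9

Cayley table:
  | 0 | 1 | 2 | 3 | 4 | 5 | 6 | 7 | 8
0 | 0 | 1 | 2 | 3 | 4 | 5 | 6 | 7 | 8
1 | 1 | 2 | 3 | 4 | 5 | 6 | 7 | 8 | 0
2 | 2 | 3 | 4 | 5 | 6 | 7 | 8 | 0 | 1
3 | 3 | 4 | 5 | 6 | 7 | 8 | 0 | 1 | 2
4 | 4 | 5 | 6 | 7 | 8 | 0 | 1 | 2 | 3
5 | 5 | 6 | 7 | 8 | 0 | 1 | 2 | 3 | 4
6 | 6 | 7 | 8 | 0 | 1 | 2 | 3 | 4 | 5
7 | 7 | 8 | 0 | 1 | 2 | 3 | 4 | 5 | 6
8 | 8 | 0 | 1 | 2 | 3 | 4 | 5 | 6 | 7


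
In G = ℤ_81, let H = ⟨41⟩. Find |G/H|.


|⟨41⟩| = n / gcd(41, 81) = 81 / 1 = 81
H is normal (ℤ_81 is abelian).
|G/H| = |G| / |H| = 81 / 81 = 1

|G/H| = 1


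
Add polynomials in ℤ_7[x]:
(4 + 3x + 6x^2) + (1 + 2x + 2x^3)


Add coefficients mod 7:
x^0: 4 + 1 = 5 (mod 7)
x^1: 3 + 2 = 5 (mod 7)
x^2: 6 + 0 = 6 (mod 7)
x^3: 0 + 2 = 2 (mod 7)
Result: 5 + 5x + 6x^2 + 2x^3

f + g = 5 + 5x + 6x^2 + 2x^3


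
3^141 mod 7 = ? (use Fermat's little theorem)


Fermat's little theorem: if p is prime and gcd(a,p)=1, then a^(p-1) ≡ 1 (mod p)
p = 7 is prime, gcd(3,7) = 1
Reduce exponent: 141 mod 6 = 3
So 3^141 ≡ 3^3 (mod 7)
3^3 mod 7 = 6

3^141 ≡ 6 (mod 7)


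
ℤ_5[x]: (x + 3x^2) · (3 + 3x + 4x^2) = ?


Expand and collect like terms; reduce coefficients mod 5:
x^0: 0·3 = 0 ≡ 0 (mod 5)
x^1: 0·3 + 1·3 = 3 ≡ 3 (mod 5)
x^2: 0·4 + 1·3 + 3·3 = 12 ≡ 2 (mod 5)
x^3: 1·4 + 3·3 = 13 ≡ 3 (mod 5)
x^4: 3·4 = 12 ≡ 2 (mod 5)
Result: 3x + 2x^2 + 3x^3 + 2x^4

f · g = 3x + 2x^2 + 3x^3 + 2x^4


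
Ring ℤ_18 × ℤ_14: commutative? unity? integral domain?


Direct product ring; commutative with unity (1,1); but (1,0)·(0,1) = (0,0) gives zero divisors, so not an integral domain
Commutative: Yes
Integral domain: No
Has unity: Yes

ℤ_18 × ℤ_14: Commutative=Yes, Unity=Yes


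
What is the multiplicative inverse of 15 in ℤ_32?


Use the extended Euclidean algorithm to write 1 = 15·s + 32·t; then s mod 32 is the inverse.
Euclidean algorithm:
  15 = 0·32 + 15
  32 = 2·15 + 2
  15 = 7·2 + 1
  2 = 2·1 + 0
gcd(15,32) = 1
Back-substitution gives: 15·(15) + 32·(-7) = 1
So 15⁻¹ ≡ 15 ≡ 15 (mod 32)
Check: 15 × 15 = 225 ≡ 1 (mod 32) ✓

15⁻¹ ≡ 15 (mod 32)


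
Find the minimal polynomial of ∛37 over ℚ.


∛37 satisfies x³ - 37 = 0, irreducible over ℚ (no rational root; 37 is not a perfect cube)

Minimal polynomial: x³ - 37


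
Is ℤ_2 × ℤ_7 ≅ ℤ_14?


Comparing ℤ_2 × ℤ_7 and ℤ_14:
gcd(2,7) = 1, so ℤ_2 × ℤ_7 ≅ ℤ_14 (CRT)

Yes, ℤ_2 × ℤ_7 ≅ ℤ_14


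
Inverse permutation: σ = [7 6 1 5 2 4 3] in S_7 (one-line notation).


To find σ⁻¹, swap domain and range:
σ(1) = 7 → σ⁻¹(7) = 1
σ(2) = 6 → σ⁻¹(6) = 2
σ(3) = 1 → σ⁻¹(1) = 3
σ(4) = 5 → σ⁻¹(5) = 4
σ(5) = 2 → σ⁻¹(2) = 5
σ(6) = 4 → σ⁻¹(4) = 6
σ(7) = 3 → σ⁻¹(3) = 7

σ⁻¹ = [3 5 7 6 4 2 1]
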